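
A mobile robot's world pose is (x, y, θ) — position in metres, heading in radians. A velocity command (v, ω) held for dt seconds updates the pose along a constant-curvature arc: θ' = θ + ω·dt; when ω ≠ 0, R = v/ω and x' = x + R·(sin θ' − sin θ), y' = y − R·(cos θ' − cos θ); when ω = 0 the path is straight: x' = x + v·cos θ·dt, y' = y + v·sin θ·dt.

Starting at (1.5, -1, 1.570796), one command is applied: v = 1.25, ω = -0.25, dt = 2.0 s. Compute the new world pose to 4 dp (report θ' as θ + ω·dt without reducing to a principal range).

θ' = 1.5708 + -0.25·2.0 = 1.0708
R = v/ω = 1.25/-0.25 = -5.0000
x' = 1.5 + -5.0000·(sin 1.0708 − sin 1.5708) = 2.1121
y' = -1 − -5.0000·(cos 1.0708 − cos 1.5708) = 1.3971

(2.1121, 1.3971, 1.0708)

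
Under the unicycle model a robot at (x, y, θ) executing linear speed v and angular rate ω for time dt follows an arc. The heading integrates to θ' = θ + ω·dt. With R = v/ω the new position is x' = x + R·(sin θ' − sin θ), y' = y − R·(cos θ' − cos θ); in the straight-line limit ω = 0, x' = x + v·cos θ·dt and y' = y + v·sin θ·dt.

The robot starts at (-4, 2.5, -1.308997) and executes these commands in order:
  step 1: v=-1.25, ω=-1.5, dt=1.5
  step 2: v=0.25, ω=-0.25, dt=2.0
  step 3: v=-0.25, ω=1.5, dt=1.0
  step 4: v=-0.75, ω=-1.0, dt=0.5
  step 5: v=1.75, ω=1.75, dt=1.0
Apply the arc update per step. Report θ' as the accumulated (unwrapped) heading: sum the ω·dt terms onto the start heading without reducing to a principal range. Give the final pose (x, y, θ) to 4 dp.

(-3.5545, 2.6116, -1.3090)

step 1: θ'=-3.5590 (R=0.8333) → pose (-2.8572, 3.4775, -3.5590)
step 2: θ'=-4.0590 (R=-1.0000) → pose (-3.2459, 3.7837, -4.0590)
step 3: θ'=-2.5590 (R=-0.1667) → pose (-3.0218, 3.7459, -2.5590)
step 4: θ'=-3.0590 (R=0.7500) → pose (-2.6711, 3.8670, -3.0590)
step 5: θ'=-1.3090 (R=1.0000) → pose (-3.5545, 2.6116, -1.3090)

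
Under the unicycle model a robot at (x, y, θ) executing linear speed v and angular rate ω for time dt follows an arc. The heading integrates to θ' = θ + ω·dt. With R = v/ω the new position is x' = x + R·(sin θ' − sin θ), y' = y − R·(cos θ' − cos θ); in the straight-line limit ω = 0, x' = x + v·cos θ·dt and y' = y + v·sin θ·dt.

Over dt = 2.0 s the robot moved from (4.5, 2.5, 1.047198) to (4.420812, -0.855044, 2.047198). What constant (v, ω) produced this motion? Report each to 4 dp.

v = -1.7500, ω = 0.5000

Δθ = 2.047198 − 1.047198 = 1.000000
ω = Δθ/dt = 1.000000/2.0 = 0.5000
R = −Δy/(cos θ' − cos θ) = -3.5000
v = R·ω = -3.5000·0.5000 = -1.7500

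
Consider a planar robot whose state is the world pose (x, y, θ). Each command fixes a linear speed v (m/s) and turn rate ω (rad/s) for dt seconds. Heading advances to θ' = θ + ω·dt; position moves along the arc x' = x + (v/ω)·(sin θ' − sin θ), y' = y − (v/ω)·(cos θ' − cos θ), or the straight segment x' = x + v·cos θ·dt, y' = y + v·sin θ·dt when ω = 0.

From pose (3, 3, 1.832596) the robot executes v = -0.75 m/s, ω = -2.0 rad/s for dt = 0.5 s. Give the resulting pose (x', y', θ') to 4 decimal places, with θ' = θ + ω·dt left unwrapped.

θ' = 1.8326 + -2.0·0.5 = 0.8326
R = v/ω = -0.75/-2.0 = 0.3750
x' = 3 + 0.3750·(sin 0.8326 − sin 1.8326) = 2.9152
y' = 3 − 0.3750·(cos 0.8326 − cos 1.8326) = 2.6506

(2.9152, 2.6506, 0.8326)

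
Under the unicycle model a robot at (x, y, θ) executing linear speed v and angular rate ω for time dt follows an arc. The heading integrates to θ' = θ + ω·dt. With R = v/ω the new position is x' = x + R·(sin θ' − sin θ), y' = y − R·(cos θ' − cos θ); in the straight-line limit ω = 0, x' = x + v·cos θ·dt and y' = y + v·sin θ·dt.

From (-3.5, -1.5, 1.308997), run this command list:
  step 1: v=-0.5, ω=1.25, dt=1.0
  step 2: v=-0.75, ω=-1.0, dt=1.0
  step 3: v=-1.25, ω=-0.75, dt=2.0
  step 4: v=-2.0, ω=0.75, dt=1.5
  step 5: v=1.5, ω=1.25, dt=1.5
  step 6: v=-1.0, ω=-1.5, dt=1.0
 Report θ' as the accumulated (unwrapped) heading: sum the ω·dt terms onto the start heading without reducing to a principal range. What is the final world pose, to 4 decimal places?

step 1: θ'=2.5590 (R=-0.4000) → pose (-3.3337, -1.9375, 2.5590)
step 2: θ'=1.5590 (R=0.7500) → pose (-2.9964, -2.5727, 1.5590)
step 3: θ'=0.0590 (R=1.6667) → pose (-4.5647, -4.2168, 0.0590)
step 4: θ'=1.1840 (R=-2.6667) → pose (-6.8771, -5.8729, 1.1840)
step 5: θ'=3.0590 (R=1.2000) → pose (-7.8894, -4.2243, 3.0590)
step 6: θ'=1.5590 (R=0.6667) → pose (-7.2778, -4.8965, 1.5590)

(-7.2778, -4.8965, 1.5590)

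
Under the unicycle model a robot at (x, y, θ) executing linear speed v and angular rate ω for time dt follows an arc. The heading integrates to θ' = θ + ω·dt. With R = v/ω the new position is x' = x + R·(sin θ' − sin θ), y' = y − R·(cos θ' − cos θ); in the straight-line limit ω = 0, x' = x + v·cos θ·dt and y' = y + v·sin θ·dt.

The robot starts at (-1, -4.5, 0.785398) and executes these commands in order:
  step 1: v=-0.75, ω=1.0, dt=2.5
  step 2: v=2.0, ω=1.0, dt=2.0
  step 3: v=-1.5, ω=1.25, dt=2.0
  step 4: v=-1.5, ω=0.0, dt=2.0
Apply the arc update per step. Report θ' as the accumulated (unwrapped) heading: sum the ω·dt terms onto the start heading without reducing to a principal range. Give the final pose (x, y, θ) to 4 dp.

(-4.1672, -12.3976, 7.7854)

step 1: θ'=3.2854 (R=-0.7500) → pose (-0.3622, -5.7726, 3.2854)
step 2: θ'=5.2854 (R=2.0000) → pose (-1.7561, -8.8363, 5.2854)
step 3: θ'=7.7854 (R=-1.2000) → pose (-3.9616, -9.4046, 7.7854)
step 4: θ'=7.7854 (straight) → pose (-4.1672, -12.3976, 7.7854)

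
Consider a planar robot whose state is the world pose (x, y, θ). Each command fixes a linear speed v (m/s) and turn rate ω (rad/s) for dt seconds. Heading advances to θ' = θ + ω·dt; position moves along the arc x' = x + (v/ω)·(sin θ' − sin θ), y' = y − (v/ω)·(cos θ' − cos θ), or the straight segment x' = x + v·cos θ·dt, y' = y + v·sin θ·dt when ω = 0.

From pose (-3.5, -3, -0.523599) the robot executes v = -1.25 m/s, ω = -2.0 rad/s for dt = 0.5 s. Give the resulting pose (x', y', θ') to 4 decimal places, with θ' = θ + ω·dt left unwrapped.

θ' = -0.5236 + -2.0·0.5 = -1.5236
R = v/ω = -1.25/-2.0 = 0.6250
x' = -3.5 + 0.6250·(sin -1.5236 − sin -0.5236) = -3.8118
y' = -3 − 0.6250·(cos -1.5236 − cos -0.5236) = -2.4882

(-3.8118, -2.4882, -1.5236)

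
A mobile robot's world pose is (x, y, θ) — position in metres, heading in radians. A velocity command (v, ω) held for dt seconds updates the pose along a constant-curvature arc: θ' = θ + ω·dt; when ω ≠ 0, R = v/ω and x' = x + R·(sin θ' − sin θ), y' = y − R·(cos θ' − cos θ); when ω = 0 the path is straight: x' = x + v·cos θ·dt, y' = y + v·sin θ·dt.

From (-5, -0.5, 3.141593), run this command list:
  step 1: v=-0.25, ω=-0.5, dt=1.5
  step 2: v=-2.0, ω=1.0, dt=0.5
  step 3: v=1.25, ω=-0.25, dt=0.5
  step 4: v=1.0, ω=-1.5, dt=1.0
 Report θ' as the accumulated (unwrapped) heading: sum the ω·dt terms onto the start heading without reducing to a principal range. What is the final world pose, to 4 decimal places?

(-4.7769, -0.0966, 1.2666)

step 1: θ'=2.3916 (R=0.5000) → pose (-4.6592, -0.6342, 2.3916)
step 2: θ'=2.8916 (R=-2.0000) → pose (-3.7907, -1.1086, 2.8916)
step 3: θ'=2.7666 (R=-5.0000) → pose (-4.3851, -0.9166, 2.7666)
step 4: θ'=1.2666 (R=-0.6667) → pose (-4.7769, -0.0966, 1.2666)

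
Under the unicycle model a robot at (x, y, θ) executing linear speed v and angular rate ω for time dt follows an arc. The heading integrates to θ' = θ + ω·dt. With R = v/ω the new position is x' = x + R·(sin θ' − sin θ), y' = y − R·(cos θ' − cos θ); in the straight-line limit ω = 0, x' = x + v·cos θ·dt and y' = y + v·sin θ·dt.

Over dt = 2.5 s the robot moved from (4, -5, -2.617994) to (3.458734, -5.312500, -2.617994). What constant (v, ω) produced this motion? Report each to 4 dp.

v = 0.2500, ω = 0.0000

Δθ = -2.617994 − -2.617994 = 0.000000
ω = Δθ/dt = 0.000000/2.5 = 0.0000
ω = 0 → v = (Δx·cos θ + Δy·sin θ)/dt = 0.2500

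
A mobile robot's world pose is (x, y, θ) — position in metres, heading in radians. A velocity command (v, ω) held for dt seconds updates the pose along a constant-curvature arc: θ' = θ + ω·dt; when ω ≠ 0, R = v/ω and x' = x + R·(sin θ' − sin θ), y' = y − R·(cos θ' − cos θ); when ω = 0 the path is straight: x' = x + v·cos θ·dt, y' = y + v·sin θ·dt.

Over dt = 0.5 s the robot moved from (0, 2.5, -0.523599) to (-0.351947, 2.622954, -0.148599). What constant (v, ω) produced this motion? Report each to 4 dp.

v = -0.7500, ω = 0.7500

Δθ = -0.148599 − -0.523599 = 0.375000
ω = Δθ/dt = 0.375000/0.5 = 0.7500
R = Δx/(sin θ' − sin θ) = -1.0000
v = R·ω = -1.0000·0.7500 = -0.7500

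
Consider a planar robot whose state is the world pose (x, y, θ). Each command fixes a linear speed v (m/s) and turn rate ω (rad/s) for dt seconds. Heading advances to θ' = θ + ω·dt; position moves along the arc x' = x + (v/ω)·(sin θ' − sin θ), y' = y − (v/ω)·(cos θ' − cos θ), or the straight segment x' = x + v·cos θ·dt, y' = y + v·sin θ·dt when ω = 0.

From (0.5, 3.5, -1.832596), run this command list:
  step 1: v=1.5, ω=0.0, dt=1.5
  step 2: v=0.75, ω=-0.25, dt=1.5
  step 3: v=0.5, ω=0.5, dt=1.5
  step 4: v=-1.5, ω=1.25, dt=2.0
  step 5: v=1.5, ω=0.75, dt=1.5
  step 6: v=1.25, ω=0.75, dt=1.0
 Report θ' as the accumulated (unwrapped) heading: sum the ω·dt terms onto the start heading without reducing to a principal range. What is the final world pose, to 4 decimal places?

step 1: θ'=-1.8326 (straight) → pose (-0.0823, 1.3267, -1.8326)
step 2: θ'=-2.2076 (R=-3.0000) → pose (-0.5681, 0.3192, -2.2076)
step 3: θ'=-1.4576 (R=1.0000) → pose (-0.7577, -0.3883, -1.4576)
step 4: θ'=1.0424 (R=-1.2000) → pose (-2.9864, 0.0811, 1.0424)
step 5: θ'=2.1674 (R=2.0000) → pose (-3.0591, 2.2131, 2.1674)
step 6: θ'=2.9174 (R=1.6667) → pose (-4.0673, 2.9016, 2.9174)

(-4.0673, 2.9016, 2.9174)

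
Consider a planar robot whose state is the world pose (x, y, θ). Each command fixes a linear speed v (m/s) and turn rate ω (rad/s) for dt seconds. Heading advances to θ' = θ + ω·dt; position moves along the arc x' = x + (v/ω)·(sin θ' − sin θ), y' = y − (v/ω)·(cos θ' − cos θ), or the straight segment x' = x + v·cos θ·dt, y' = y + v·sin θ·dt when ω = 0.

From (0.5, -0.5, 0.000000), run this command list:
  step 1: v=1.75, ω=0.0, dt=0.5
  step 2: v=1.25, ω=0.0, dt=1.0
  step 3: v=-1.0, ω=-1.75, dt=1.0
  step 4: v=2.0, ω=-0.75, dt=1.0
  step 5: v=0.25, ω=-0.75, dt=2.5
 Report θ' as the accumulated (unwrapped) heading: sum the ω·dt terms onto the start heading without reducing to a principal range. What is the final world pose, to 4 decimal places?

step 1: θ'=0.0000 (straight) → pose (1.3750, -0.5000, 0.0000)
step 2: θ'=0.0000 (straight) → pose (2.6250, -0.5000, 0.0000)
step 3: θ'=-1.7500 (R=0.5714) → pose (2.0627, 0.1733, -1.7500)
step 4: θ'=-2.5000 (R=-2.6667) → pose (1.0347, -1.4878, -2.5000)
step 5: θ'=-4.3750 (R=-0.3333) → pose (0.5207, -1.3311, -4.3750)

(0.5207, -1.3311, -4.3750)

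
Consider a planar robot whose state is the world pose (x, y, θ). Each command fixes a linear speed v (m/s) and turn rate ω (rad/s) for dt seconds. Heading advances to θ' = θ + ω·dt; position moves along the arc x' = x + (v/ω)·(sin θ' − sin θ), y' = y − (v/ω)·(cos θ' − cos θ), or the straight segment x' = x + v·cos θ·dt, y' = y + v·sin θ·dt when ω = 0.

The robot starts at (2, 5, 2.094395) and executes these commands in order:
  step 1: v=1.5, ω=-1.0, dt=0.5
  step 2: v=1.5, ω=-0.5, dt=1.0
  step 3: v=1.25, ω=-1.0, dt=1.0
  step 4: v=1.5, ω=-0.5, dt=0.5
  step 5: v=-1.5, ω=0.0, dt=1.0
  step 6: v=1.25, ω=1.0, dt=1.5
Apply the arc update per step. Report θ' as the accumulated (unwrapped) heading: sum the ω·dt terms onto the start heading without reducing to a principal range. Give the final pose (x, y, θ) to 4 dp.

(3.8033, 8.9962, 1.3444)

step 1: θ'=1.5944 (R=-1.5000) → pose (1.7995, 5.7146, 1.5944)
step 2: θ'=1.0944 (R=-3.0000) → pose (2.1327, 7.1611, 1.0944)
step 3: θ'=0.0944 (R=-1.2500) → pose (3.1257, 7.8324, 0.0944)
step 4: θ'=-0.1556 (R=-3.0000) → pose (3.8734, 7.8095, -0.1556)
step 5: θ'=-0.1556 (straight) → pose (2.3915, 8.0419, -0.1556)
step 6: θ'=1.3444 (R=1.2500) → pose (3.8033, 8.9962, 1.3444)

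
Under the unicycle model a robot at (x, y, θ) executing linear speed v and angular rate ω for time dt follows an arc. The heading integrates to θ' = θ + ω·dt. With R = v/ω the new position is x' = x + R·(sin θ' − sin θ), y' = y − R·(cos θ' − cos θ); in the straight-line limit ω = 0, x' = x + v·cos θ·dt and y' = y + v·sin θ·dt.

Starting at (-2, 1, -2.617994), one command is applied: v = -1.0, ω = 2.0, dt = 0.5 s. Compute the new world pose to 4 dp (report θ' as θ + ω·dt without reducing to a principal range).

θ' = -2.6180 + 2.0·0.5 = -1.6180
R = v/ω = -1.0/2.0 = -0.5000
x' = -2 + -0.5000·(sin -1.6180 − sin -2.6180) = -1.7506
y' = 1 − -0.5000·(cos -1.6180 − cos -2.6180) = 1.4094

(-1.7506, 1.4094, -1.6180)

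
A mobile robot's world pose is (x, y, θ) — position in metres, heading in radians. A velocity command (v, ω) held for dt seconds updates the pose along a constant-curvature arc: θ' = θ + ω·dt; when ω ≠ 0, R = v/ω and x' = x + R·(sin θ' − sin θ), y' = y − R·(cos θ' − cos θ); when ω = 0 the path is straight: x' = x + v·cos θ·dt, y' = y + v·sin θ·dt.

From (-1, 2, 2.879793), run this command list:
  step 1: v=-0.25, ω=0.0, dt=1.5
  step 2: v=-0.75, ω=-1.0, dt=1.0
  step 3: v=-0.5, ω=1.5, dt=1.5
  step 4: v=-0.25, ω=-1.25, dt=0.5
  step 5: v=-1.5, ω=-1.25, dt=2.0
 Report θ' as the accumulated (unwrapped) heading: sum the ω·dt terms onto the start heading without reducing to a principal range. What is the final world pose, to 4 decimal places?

step 1: θ'=2.8798 (straight) → pose (-0.6378, 1.9029, 2.8798)
step 2: θ'=1.8798 (R=0.7500) → pose (-0.1174, 1.4066, 1.8798)
step 3: θ'=4.1298 (R=-0.3333) → pose (0.4785, 1.3245, 4.1298)
step 4: θ'=3.5048 (R=0.2000) → pose (0.5744, 1.4015, 3.5048)
step 5: θ'=1.0048 (R=1.2000) → pose (2.0136, -0.3638, 1.0048)

(2.0136, -0.3638, 1.0048)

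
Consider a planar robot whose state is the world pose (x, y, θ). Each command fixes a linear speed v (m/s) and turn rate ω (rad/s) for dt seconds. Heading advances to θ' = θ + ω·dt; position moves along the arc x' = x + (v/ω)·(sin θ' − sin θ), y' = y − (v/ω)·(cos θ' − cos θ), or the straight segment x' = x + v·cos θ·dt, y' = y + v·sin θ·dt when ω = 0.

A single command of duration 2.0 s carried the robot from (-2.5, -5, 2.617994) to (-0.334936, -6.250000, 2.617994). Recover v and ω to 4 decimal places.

Δθ = 2.617994 − 2.617994 = 0.000000
ω = Δθ/dt = 0.000000/2.0 = 0.0000
ω = 0 → v = (Δx·cos θ + Δy·sin θ)/dt = -1.2500

v = -1.2500, ω = 0.0000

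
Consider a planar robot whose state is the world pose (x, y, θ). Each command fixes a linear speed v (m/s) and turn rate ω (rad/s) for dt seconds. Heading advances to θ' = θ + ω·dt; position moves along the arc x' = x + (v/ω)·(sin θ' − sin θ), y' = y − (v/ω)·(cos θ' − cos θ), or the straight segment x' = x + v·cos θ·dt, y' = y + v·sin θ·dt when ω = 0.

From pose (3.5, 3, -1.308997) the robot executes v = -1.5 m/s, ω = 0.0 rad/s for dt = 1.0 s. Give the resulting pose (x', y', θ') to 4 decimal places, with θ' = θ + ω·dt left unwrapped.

θ' = -1.3090 + 0.0·1.0 = -1.3090
ω = 0 → straight: x' = 3.5 + -1.5·cos(-1.3090)·1.0 = 3.1118
y' = 3 + -1.5·sin(-1.3090)·1.0 = 4.4489

(3.1118, 4.4489, -1.3090)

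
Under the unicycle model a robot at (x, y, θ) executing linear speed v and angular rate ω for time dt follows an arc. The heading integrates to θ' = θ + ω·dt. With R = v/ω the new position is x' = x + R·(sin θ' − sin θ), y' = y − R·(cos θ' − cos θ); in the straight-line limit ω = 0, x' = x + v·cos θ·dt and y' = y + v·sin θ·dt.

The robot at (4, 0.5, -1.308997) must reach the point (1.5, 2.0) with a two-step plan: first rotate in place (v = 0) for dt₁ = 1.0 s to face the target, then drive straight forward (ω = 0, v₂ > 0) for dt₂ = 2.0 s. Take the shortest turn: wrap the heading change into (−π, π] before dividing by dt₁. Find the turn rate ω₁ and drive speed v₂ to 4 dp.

heading to target = atan2(2−0.5, 1.5−4) = 2.6012
Δθ = wrap(2.6012 − -1.3090) = -2.3730; ω₁ = Δθ/dt₁ = -2.3730
distance = √((1.5−4)² + (2−0.5)²) = 2.9155; v₂ = distance/dt₂ = 1.4577

ω₁ = -2.3730, v₂ = 1.4577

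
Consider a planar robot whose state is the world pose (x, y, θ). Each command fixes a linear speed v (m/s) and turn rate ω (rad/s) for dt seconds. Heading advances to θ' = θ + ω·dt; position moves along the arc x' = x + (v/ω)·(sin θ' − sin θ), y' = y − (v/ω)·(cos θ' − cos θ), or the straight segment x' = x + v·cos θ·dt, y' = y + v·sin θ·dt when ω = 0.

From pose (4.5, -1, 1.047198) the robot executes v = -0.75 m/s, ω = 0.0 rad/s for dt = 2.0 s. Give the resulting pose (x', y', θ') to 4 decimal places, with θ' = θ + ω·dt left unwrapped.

(3.7500, -2.2990, 1.0472)

θ' = 1.0472 + 0.0·2.0 = 1.0472
ω = 0 → straight: x' = 4.5 + -0.75·cos(1.0472)·2.0 = 3.7500
y' = -1 + -0.75·sin(1.0472)·2.0 = -2.2990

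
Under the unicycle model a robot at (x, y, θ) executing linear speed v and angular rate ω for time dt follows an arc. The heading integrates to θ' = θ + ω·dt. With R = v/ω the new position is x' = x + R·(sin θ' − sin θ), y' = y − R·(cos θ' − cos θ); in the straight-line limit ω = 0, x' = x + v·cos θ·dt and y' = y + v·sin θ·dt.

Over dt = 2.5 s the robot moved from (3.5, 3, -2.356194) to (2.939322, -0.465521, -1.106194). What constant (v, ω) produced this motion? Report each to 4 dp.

v = 1.5000, ω = 0.5000

Δθ = -1.106194 − -2.356194 = 1.250000
ω = Δθ/dt = 1.250000/2.5 = 0.5000
R = −Δy/(cos θ' − cos θ) = 3.0000
v = R·ω = 3.0000·0.5000 = 1.5000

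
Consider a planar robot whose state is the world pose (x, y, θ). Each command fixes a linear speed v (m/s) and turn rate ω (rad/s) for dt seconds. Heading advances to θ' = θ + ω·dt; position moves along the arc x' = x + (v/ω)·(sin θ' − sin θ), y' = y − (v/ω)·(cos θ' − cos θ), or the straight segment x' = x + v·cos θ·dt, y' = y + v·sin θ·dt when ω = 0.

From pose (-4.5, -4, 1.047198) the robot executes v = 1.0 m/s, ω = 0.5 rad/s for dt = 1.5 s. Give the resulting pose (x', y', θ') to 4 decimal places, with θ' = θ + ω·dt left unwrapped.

θ' = 1.0472 + 0.5·1.5 = 1.7972
R = v/ω = 1.0/0.5 = 2.0000
x' = -4.5 + 2.0000·(sin 1.7972 − sin 1.0472) = -4.2831
y' = -4 − 2.0000·(cos 1.7972 − cos 1.0472) = -2.5511

(-4.2831, -2.5511, 1.7972)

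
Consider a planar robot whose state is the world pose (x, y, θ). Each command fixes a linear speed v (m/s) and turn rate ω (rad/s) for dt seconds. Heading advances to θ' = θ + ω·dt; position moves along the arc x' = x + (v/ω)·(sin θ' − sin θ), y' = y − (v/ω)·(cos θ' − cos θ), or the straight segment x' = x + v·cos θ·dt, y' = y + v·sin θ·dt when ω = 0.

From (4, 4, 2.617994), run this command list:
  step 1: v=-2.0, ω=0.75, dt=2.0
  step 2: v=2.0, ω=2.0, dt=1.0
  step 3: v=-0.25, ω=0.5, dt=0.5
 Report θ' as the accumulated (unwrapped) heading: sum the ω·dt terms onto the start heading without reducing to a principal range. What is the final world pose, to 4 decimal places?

(8.0821, 3.2747, 6.3680)

step 1: θ'=4.1180 (R=-2.6667) → pose (7.5426, 4.8160, 4.1180)
step 2: θ'=6.1180 (R=1.0000) → pose (8.2067, 3.2697, 6.1180)
step 3: θ'=6.3680 (R=-0.5000) → pose (8.0821, 3.2747, 6.3680)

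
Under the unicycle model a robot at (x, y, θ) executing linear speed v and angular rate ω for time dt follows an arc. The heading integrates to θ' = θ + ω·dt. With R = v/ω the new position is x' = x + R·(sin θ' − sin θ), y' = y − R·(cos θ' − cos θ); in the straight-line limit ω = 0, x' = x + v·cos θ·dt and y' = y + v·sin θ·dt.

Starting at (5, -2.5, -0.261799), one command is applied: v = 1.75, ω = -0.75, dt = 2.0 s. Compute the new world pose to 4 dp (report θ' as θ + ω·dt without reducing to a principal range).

(6.6870, -5.1968, -1.7618)

θ' = -0.2618 + -0.75·2.0 = -1.7618
R = v/ω = 1.75/-0.75 = -2.3333
x' = 5 + -2.3333·(sin -1.7618 − sin -0.2618) = 6.6870
y' = -2.5 − -2.3333·(cos -1.7618 − cos -0.2618) = -5.1968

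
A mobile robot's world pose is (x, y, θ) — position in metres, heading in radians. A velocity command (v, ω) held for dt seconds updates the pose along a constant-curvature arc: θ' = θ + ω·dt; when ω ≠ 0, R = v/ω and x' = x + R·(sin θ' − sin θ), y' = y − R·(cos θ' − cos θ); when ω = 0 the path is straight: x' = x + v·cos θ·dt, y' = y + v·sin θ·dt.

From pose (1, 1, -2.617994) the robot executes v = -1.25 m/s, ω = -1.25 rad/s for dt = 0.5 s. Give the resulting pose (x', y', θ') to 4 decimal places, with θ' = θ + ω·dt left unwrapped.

(1.6012, 1.1288, -3.2430)

θ' = -2.6180 + -1.25·0.5 = -3.2430
R = v/ω = -1.25/-1.25 = 1.0000
x' = 1 + 1.0000·(sin -3.2430 − sin -2.6180) = 1.6012
y' = 1 − 1.0000·(cos -3.2430 − cos -2.6180) = 1.1288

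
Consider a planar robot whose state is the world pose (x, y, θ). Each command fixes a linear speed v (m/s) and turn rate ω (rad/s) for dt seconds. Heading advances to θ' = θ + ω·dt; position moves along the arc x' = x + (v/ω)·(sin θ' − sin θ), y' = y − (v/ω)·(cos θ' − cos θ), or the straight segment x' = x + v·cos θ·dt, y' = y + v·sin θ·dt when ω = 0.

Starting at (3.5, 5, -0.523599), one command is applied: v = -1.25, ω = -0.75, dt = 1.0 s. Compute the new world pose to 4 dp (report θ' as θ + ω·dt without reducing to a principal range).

θ' = -0.5236 + -0.75·1.0 = -1.2736
R = v/ω = -1.25/-0.75 = 1.6667
x' = 3.5 + 1.6667·(sin -1.2736 − sin -0.5236) = 2.7397
y' = 5 − 1.6667·(cos -1.2736 − cos -0.5236) = 5.9553

(2.7397, 5.9553, -1.2736)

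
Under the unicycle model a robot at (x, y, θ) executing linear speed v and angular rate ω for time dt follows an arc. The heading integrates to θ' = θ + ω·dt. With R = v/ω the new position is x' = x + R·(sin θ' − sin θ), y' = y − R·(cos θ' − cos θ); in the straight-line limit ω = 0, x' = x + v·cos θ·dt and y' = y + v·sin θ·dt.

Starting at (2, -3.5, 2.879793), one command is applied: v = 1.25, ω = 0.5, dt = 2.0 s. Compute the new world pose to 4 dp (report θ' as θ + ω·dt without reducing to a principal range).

θ' = 2.8798 + 0.5·2.0 = 3.8798
R = v/ω = 1.25/0.5 = 2.5000
x' = 2 + 2.5000·(sin 3.8798 − sin 2.8798) = -0.3294
y' = -3.5 − 2.5000·(cos 3.8798 − cos 2.8798) = -4.0656

(-0.3294, -4.0656, 3.8798)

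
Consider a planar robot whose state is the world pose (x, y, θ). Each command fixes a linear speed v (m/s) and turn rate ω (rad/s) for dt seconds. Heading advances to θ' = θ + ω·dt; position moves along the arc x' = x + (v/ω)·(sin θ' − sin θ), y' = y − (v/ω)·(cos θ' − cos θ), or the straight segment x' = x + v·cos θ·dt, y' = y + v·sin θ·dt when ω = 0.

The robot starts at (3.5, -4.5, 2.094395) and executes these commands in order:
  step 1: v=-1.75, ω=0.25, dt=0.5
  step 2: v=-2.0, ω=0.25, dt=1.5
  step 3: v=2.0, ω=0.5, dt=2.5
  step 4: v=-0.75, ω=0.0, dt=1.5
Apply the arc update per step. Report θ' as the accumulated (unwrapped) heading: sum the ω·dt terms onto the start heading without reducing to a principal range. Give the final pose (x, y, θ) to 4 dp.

step 1: θ'=2.2194 (R=-7.0000) → pose (3.9837, -5.2285, 2.2194)
step 2: θ'=2.5944 (R=-8.0000) → pose (6.1967, -7.2278, 2.5944)
step 3: θ'=3.8444 (R=4.0000) → pose (1.5301, -7.5916, 3.8444)
step 4: θ'=3.8444 (straight) → pose (2.3885, -6.8645, 3.8444)

(2.3885, -6.8645, 3.8444)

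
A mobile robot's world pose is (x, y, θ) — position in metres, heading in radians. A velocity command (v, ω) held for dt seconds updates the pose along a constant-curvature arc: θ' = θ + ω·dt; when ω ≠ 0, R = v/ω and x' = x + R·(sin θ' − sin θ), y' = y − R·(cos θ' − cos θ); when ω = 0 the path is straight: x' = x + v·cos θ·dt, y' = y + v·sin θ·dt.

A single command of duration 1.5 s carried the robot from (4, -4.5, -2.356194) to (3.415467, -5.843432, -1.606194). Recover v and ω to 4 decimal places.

v = 1.0000, ω = 0.5000

Δθ = -1.606194 − -2.356194 = 0.750000
ω = Δθ/dt = 0.750000/1.5 = 0.5000
R = −Δy/(cos θ' − cos θ) = 2.0000
v = R·ω = 2.0000·0.5000 = 1.0000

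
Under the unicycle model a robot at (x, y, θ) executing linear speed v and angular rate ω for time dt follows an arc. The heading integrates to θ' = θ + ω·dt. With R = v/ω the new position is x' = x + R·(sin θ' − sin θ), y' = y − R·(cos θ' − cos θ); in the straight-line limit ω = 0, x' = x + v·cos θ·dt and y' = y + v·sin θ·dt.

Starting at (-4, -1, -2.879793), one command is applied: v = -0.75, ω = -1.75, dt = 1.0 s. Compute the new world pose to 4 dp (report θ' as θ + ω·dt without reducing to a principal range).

(-3.4620, -1.3786, -4.6298)

θ' = -2.8798 + -1.75·1.0 = -4.6298
R = v/ω = -0.75/-1.75 = 0.4286
x' = -4 + 0.4286·(sin -4.6298 − sin -2.8798) = -3.4620
y' = -1 − 0.4286·(cos -4.6298 − cos -2.8798) = -1.3786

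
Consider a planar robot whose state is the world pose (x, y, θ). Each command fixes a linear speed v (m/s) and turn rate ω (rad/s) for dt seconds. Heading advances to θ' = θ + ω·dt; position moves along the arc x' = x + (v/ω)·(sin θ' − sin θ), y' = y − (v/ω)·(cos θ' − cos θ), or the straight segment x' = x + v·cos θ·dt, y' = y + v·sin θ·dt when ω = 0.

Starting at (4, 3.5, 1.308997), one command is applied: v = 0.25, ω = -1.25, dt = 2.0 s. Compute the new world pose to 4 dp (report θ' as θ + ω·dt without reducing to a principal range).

θ' = 1.3090 + -1.25·2.0 = -1.1910
R = v/ω = 0.25/-1.25 = -0.2000
x' = 4 + -0.2000·(sin -1.1910 − sin 1.3090) = 4.3789
y' = 3.5 − -0.2000·(cos -1.1910 − cos 1.3090) = 3.5224

(4.3789, 3.5224, -1.1910)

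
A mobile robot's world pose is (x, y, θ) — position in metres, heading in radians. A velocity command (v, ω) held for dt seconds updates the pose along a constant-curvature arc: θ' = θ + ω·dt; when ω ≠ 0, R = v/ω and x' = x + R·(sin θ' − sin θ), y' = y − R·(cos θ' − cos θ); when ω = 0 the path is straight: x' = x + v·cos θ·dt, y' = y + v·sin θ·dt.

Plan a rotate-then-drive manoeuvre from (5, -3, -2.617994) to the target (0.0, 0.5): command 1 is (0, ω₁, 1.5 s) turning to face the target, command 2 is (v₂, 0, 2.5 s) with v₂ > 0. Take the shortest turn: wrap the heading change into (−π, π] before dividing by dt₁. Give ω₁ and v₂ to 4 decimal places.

heading to target = atan2(0.5−-3, 0−5) = 2.5309
Δθ = wrap(2.5309 − -2.6180) = -1.1343; ω₁ = Δθ/dt₁ = -0.7562
distance = √((0−5)² + (0.5−-3)²) = 6.1033; v₂ = distance/dt₂ = 2.4413

ω₁ = -0.7562, v₂ = 2.4413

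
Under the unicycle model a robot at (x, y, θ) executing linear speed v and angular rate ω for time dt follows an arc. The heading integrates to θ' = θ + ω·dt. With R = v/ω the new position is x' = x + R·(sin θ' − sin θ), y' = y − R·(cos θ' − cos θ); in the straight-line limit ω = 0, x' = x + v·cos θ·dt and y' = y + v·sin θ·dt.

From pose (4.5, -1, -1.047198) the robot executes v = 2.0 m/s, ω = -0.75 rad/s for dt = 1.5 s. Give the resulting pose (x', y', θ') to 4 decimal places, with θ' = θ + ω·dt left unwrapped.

(4.3894, -3.8421, -2.1722)

θ' = -1.0472 + -0.75·1.5 = -2.1722
R = v/ω = 2.0/-0.75 = -2.6667
x' = 4.5 + -2.6667·(sin -2.1722 − sin -1.0472) = 4.3894
y' = -1 − -2.6667·(cos -2.1722 − cos -1.0472) = -3.8421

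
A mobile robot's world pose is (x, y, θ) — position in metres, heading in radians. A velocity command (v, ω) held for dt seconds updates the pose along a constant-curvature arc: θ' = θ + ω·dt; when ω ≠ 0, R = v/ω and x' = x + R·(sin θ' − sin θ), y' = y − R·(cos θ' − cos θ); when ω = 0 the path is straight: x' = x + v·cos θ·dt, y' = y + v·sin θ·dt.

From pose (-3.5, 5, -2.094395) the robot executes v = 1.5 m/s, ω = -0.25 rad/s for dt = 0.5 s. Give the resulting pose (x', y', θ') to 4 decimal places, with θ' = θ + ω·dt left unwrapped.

(-3.9146, 4.3756, -2.2194)

θ' = -2.0944 + -0.25·0.5 = -2.2194
R = v/ω = 1.5/-0.25 = -6.0000
x' = -3.5 + -6.0000·(sin -2.2194 − sin -2.0944) = -3.9146
y' = 5 − -6.0000·(cos -2.2194 − cos -2.0944) = 4.3756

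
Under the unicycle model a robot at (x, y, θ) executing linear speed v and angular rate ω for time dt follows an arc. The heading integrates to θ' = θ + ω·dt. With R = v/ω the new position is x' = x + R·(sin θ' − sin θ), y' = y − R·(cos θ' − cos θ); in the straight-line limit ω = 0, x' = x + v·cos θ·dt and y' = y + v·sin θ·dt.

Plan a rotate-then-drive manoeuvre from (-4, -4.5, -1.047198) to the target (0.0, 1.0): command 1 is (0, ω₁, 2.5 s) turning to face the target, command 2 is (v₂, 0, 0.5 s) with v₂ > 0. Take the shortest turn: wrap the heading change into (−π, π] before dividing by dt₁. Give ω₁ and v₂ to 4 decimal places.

heading to target = atan2(1−-4.5, 0−-4) = 0.9420
Δθ = wrap(0.9420 − -1.0472) = 1.9892; ω₁ = Δθ/dt₁ = 0.7957
distance = √((0−-4)² + (1−-4.5)²) = 6.8007; v₂ = distance/dt₂ = 13.6015

ω₁ = 0.7957, v₂ = 13.6015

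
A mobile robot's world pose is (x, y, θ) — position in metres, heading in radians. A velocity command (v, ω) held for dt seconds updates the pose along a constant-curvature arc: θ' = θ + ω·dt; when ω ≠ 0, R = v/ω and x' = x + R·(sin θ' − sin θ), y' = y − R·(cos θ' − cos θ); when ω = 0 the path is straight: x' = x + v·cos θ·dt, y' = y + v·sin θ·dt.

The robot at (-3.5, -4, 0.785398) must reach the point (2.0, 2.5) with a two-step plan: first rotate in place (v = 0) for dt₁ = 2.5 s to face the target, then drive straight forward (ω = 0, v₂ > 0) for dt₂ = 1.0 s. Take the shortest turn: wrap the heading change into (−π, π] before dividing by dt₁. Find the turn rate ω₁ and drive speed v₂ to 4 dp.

heading to target = atan2(2.5−-4, 2−-3.5) = 0.8685
Δθ = wrap(0.8685 − 0.7854) = 0.0831; ω₁ = Δθ/dt₁ = 0.0333
distance = √((2−-3.5)² + (2.5−-4)²) = 8.5147; v₂ = distance/dt₂ = 8.5147

ω₁ = 0.0333, v₂ = 8.5147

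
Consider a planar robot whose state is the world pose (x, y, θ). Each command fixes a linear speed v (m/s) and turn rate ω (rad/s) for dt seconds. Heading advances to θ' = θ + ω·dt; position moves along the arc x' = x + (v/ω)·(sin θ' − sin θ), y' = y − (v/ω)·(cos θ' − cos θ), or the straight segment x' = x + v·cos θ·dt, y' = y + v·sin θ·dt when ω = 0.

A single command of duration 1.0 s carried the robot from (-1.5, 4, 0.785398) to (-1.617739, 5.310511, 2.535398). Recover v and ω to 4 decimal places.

v = 1.5000, ω = 1.7500

Δθ = 2.535398 − 0.785398 = 1.750000
ω = Δθ/dt = 1.750000/1.0 = 1.7500
R = −Δy/(cos θ' − cos θ) = 0.8571
v = R·ω = 0.8571·1.7500 = 1.5000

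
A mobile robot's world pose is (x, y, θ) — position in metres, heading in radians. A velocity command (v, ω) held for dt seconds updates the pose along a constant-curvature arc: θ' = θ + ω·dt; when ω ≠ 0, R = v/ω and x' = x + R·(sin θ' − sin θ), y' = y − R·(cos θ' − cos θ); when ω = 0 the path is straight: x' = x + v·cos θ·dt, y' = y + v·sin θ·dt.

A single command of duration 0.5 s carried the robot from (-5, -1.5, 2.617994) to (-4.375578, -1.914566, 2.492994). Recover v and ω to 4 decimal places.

Δθ = 2.492994 − 2.617994 = -0.125000
ω = Δθ/dt = -0.125000/0.5 = -0.2500
R = Δx/(sin θ' − sin θ) = 6.0000
v = R·ω = 6.0000·-0.2500 = -1.5000

v = -1.5000, ω = -0.2500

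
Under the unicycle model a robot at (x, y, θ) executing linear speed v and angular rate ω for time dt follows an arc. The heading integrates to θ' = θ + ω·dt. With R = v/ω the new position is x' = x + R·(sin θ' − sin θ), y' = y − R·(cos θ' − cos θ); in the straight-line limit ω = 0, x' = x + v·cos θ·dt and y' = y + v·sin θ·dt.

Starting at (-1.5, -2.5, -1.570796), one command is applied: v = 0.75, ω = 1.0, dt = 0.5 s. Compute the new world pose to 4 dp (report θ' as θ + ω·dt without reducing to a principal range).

(-1.4082, -2.8596, -1.0708)

θ' = -1.5708 + 1.0·0.5 = -1.0708
R = v/ω = 0.75/1.0 = 0.7500
x' = -1.5 + 0.7500·(sin -1.0708 − sin -1.5708) = -1.4082
y' = -2.5 − 0.7500·(cos -1.0708 − cos -1.5708) = -2.8596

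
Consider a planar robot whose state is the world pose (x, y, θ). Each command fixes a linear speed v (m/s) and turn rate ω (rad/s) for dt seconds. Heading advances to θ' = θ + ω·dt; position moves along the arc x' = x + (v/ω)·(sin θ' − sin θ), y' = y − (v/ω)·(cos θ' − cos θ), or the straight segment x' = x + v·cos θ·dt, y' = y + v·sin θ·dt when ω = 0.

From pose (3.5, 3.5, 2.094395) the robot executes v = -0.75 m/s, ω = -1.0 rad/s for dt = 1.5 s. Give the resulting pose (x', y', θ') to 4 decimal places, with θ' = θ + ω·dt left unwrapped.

θ' = 2.0944 + -1.0·1.5 = 0.5944
R = v/ω = -0.75/-1.0 = 0.7500
x' = 3.5 + 0.7500·(sin 0.5944 − sin 2.0944) = 3.2705
y' = 3.5 − 0.7500·(cos 0.5944 − cos 2.0944) = 2.5036

(3.2705, 2.5036, 0.5944)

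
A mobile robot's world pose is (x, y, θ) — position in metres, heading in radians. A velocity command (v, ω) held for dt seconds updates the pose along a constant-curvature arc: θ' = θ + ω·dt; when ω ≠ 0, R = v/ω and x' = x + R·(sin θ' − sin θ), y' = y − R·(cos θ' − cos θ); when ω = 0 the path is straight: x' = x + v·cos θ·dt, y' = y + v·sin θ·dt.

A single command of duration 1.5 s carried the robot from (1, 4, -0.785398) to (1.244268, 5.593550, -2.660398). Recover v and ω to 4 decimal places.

Δθ = -2.660398 − -0.785398 = -1.875000
ω = Δθ/dt = -1.875000/1.5 = -1.2500
R = −Δy/(cos θ' − cos θ) = 1.0000
v = R·ω = 1.0000·-1.2500 = -1.2500

v = -1.2500, ω = -1.2500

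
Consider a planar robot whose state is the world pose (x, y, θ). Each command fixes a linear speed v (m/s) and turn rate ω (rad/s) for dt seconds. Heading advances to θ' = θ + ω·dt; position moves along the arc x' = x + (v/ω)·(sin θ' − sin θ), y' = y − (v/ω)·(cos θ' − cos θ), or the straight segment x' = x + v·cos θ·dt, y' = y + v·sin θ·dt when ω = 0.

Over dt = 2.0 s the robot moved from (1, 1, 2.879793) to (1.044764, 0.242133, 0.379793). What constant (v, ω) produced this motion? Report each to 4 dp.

v = -0.5000, ω = -1.2500

Δθ = 0.379793 − 2.879793 = -2.500000
ω = Δθ/dt = -2.500000/2.0 = -1.2500
R = −Δy/(cos θ' − cos θ) = 0.4000
v = R·ω = 0.4000·-1.2500 = -0.5000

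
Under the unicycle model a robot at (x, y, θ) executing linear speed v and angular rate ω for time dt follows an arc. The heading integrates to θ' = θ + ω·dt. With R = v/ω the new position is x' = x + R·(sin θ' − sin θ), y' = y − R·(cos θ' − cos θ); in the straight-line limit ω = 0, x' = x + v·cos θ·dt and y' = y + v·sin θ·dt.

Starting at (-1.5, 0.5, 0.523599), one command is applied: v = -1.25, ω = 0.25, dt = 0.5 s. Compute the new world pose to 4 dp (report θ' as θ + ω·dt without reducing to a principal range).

(-2.0204, 0.1545, 0.6486)

θ' = 0.5236 + 0.25·0.5 = 0.6486
R = v/ω = -1.25/0.25 = -5.0000
x' = -1.5 + -5.0000·(sin 0.6486 − sin 0.5236) = -2.0204
y' = 0.5 − -5.0000·(cos 0.6486 − cos 0.5236) = 0.1545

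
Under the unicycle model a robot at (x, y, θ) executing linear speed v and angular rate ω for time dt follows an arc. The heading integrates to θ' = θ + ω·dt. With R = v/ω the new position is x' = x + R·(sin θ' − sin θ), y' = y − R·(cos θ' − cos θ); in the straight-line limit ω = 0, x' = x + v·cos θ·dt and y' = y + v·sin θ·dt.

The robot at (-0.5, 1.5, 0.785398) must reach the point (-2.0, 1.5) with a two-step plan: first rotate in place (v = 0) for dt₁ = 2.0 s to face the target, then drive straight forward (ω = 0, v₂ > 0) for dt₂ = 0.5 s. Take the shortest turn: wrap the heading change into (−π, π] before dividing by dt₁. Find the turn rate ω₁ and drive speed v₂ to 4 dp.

heading to target = atan2(1.5−1.5, -2−-0.5) = 3.1416
Δθ = wrap(3.1416 − 0.7854) = 2.3562; ω₁ = Δθ/dt₁ = 1.1781
distance = √((-2−-0.5)² + (1.5−1.5)²) = 1.5000; v₂ = distance/dt₂ = 3.0000

ω₁ = 1.1781, v₂ = 3.0000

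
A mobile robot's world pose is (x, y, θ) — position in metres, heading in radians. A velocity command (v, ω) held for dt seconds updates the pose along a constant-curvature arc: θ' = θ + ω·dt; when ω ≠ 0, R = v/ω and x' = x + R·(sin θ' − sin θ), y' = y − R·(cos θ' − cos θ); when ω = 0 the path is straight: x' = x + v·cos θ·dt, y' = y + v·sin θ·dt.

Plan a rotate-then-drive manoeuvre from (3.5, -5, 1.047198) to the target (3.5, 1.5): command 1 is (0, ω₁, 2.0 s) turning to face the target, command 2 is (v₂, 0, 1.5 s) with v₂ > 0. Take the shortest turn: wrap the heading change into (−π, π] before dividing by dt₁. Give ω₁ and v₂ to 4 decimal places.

heading to target = atan2(1.5−-5, 3.5−3.5) = 1.5708
Δθ = wrap(1.5708 − 1.0472) = 0.5236; ω₁ = Δθ/dt₁ = 0.2618
distance = √((3.5−3.5)² + (1.5−-5)²) = 6.5000; v₂ = distance/dt₂ = 4.3333

ω₁ = 0.2618, v₂ = 4.3333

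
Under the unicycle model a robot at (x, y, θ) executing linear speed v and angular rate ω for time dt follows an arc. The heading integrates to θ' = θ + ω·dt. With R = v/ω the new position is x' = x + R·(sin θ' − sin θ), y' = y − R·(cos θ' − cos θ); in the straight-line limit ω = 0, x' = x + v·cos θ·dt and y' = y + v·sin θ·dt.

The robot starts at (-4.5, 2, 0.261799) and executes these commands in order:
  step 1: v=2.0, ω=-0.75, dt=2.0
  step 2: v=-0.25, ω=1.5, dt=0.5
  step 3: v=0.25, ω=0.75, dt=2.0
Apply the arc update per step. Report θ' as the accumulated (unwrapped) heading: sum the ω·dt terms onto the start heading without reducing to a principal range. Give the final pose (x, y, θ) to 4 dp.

(-0.9297, 0.5053, 1.0118)

step 1: θ'=-1.2382 (R=-2.6667) → pose (-1.2893, 0.2949, -1.2382)
step 2: θ'=-0.4882 (R=-0.1667) → pose (-1.3686, 0.3876, -0.4882)
step 3: θ'=1.0118 (R=0.3333) → pose (-0.9297, 0.5053, 1.0118)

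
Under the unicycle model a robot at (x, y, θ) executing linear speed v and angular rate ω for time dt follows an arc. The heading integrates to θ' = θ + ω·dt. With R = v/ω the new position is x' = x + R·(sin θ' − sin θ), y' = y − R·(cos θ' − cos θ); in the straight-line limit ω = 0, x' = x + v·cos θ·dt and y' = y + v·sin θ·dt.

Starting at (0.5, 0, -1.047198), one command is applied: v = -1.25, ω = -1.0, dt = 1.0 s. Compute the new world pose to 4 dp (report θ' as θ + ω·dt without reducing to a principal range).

θ' = -1.0472 + -1.0·1.0 = -2.0472
R = v/ω = -1.25/-1.0 = 1.2500
x' = 0.5 + 1.2500·(sin -2.0472 − sin -1.0472) = 0.4717
y' = 0 − 1.2500·(cos -2.0472 − cos -1.0472) = 1.1982

(0.4717, 1.1982, -2.0472)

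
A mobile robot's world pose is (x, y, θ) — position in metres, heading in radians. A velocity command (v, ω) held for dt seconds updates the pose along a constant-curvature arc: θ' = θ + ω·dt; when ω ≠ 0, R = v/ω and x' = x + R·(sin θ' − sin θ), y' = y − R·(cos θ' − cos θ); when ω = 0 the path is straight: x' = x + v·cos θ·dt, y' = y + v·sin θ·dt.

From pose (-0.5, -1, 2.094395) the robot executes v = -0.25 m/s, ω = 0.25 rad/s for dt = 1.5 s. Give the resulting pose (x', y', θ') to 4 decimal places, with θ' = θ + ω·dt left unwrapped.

θ' = 2.0944 + 0.25·1.5 = 2.4694
R = v/ω = -0.25/0.25 = -1.0000
x' = -0.5 + -1.0000·(sin 2.4694 − sin 2.0944) = -0.2567
y' = -1 − -1.0000·(cos 2.4694 − cos 2.0944) = -1.2825

(-0.2567, -1.2825, 2.4694)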